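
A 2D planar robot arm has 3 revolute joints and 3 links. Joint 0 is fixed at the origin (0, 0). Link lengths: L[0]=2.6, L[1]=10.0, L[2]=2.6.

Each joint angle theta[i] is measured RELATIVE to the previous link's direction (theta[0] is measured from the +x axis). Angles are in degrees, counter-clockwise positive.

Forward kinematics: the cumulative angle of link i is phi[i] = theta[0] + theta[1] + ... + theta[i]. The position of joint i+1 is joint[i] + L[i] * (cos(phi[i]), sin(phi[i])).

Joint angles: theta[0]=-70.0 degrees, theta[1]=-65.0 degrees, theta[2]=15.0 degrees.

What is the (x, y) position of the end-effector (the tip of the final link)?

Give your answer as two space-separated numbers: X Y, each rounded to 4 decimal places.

joint[0] = (0.0000, 0.0000)  (base)
link 0: phi[0] = -70 = -70 deg
  cos(-70 deg) = 0.3420, sin(-70 deg) = -0.9397
  joint[1] = (0.0000, 0.0000) + 2.6 * (0.3420, -0.9397) = (0.0000 + 0.8893, 0.0000 + -2.4432) = (0.8893, -2.4432)
link 1: phi[1] = -70 + -65 = -135 deg
  cos(-135 deg) = -0.7071, sin(-135 deg) = -0.7071
  joint[2] = (0.8893, -2.4432) + 10 * (-0.7071, -0.7071) = (0.8893 + -7.0711, -2.4432 + -7.0711) = (-6.1818, -9.5143)
link 2: phi[2] = -70 + -65 + 15 = -120 deg
  cos(-120 deg) = -0.5000, sin(-120 deg) = -0.8660
  joint[3] = (-6.1818, -9.5143) + 2.6 * (-0.5000, -0.8660) = (-6.1818 + -1.3000, -9.5143 + -2.2517) = (-7.4818, -11.7659)
End effector: (-7.4818, -11.7659)

Answer: -7.4818 -11.7659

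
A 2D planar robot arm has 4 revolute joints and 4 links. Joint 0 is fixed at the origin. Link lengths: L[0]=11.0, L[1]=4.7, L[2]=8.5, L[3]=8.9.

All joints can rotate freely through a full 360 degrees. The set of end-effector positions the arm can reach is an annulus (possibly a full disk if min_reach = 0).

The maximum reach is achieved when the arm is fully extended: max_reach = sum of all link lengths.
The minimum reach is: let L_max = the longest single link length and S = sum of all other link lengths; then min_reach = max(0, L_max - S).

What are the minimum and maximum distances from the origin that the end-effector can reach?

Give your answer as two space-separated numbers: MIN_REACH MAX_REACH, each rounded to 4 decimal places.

Link lengths: [11.0, 4.7, 8.5, 8.9]
max_reach = 11 + 4.7 + 8.5 + 8.9 = 33.1
L_max = max([11.0, 4.7, 8.5, 8.9]) = 11
S (sum of others) = 33.1 - 11 = 22.1
min_reach = max(0, 11 - 22.1) = max(0, -11.1) = 0

Answer: 0.0000 33.1000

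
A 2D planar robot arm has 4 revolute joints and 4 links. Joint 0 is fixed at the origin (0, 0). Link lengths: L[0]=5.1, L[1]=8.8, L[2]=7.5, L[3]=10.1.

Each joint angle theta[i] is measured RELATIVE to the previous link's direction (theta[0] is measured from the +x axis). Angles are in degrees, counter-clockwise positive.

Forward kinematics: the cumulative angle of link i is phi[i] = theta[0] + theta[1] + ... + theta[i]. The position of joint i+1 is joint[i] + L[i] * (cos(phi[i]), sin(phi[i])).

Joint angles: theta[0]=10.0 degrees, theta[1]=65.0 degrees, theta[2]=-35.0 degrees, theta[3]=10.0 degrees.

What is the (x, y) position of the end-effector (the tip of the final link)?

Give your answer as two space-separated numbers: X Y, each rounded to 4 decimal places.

joint[0] = (0.0000, 0.0000)  (base)
link 0: phi[0] = 10 = 10 deg
  cos(10 deg) = 0.9848, sin(10 deg) = 0.1736
  joint[1] = (0.0000, 0.0000) + 5.1 * (0.9848, 0.1736) = (0.0000 + 5.0225, 0.0000 + 0.8856) = (5.0225, 0.8856)
link 1: phi[1] = 10 + 65 = 75 deg
  cos(75 deg) = 0.2588, sin(75 deg) = 0.9659
  joint[2] = (5.0225, 0.8856) + 8.8 * (0.2588, 0.9659) = (5.0225 + 2.2776, 0.8856 + 8.5001) = (7.3001, 9.3858)
link 2: phi[2] = 10 + 65 + -35 = 40 deg
  cos(40 deg) = 0.7660, sin(40 deg) = 0.6428
  joint[3] = (7.3001, 9.3858) + 7.5 * (0.7660, 0.6428) = (7.3001 + 5.7453, 9.3858 + 4.8209) = (13.0455, 14.2067)
link 3: phi[3] = 10 + 65 + -35 + 10 = 50 deg
  cos(50 deg) = 0.6428, sin(50 deg) = 0.7660
  joint[4] = (13.0455, 14.2067) + 10.1 * (0.6428, 0.7660) = (13.0455 + 6.4922, 14.2067 + 7.7370) = (19.5376, 21.9437)
End effector: (19.5376, 21.9437)

Answer: 19.5376 21.9437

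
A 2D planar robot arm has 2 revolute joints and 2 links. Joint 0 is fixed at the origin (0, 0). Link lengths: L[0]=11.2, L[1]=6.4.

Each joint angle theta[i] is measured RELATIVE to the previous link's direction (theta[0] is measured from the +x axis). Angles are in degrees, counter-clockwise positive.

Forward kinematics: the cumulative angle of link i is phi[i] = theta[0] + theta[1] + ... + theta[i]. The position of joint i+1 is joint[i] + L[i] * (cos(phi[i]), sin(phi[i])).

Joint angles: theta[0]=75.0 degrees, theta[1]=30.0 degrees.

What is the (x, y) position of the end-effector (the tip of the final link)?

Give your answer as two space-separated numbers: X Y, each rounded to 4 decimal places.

joint[0] = (0.0000, 0.0000)  (base)
link 0: phi[0] = 75 = 75 deg
  cos(75 deg) = 0.2588, sin(75 deg) = 0.9659
  joint[1] = (0.0000, 0.0000) + 11.2 * (0.2588, 0.9659) = (0.0000 + 2.8988, 0.0000 + 10.8184) = (2.8988, 10.8184)
link 1: phi[1] = 75 + 30 = 105 deg
  cos(105 deg) = -0.2588, sin(105 deg) = 0.9659
  joint[2] = (2.8988, 10.8184) + 6.4 * (-0.2588, 0.9659) = (2.8988 + -1.6564, 10.8184 + 6.1819) = (1.2423, 17.0003)
End effector: (1.2423, 17.0003)

Answer: 1.2423 17.0003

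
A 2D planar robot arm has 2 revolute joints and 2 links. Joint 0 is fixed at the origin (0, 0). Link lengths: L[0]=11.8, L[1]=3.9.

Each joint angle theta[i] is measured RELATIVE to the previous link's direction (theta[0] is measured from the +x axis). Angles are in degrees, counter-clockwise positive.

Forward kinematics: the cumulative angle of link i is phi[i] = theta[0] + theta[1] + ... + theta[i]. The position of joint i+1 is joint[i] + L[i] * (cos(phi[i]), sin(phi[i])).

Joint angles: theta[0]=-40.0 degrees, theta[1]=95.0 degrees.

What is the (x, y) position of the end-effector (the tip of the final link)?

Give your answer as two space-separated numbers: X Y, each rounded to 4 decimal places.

joint[0] = (0.0000, 0.0000)  (base)
link 0: phi[0] = -40 = -40 deg
  cos(-40 deg) = 0.7660, sin(-40 deg) = -0.6428
  joint[1] = (0.0000, 0.0000) + 11.8 * (0.7660, -0.6428) = (0.0000 + 9.0393, 0.0000 + -7.5849) = (9.0393, -7.5849)
link 1: phi[1] = -40 + 95 = 55 deg
  cos(55 deg) = 0.5736, sin(55 deg) = 0.8192
  joint[2] = (9.0393, -7.5849) + 3.9 * (0.5736, 0.8192) = (9.0393 + 2.2369, -7.5849 + 3.1947) = (11.2763, -4.3902)
End effector: (11.2763, -4.3902)

Answer: 11.2763 -4.3902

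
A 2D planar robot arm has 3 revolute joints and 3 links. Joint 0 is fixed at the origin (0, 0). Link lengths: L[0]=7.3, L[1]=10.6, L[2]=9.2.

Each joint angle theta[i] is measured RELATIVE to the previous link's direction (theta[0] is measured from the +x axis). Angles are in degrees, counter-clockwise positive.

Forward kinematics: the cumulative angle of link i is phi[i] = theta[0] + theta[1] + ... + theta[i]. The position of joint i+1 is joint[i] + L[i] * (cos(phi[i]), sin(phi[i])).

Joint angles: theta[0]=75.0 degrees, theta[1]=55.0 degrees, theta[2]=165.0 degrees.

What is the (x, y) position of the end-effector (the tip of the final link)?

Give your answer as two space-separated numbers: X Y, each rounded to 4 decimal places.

joint[0] = (0.0000, 0.0000)  (base)
link 0: phi[0] = 75 = 75 deg
  cos(75 deg) = 0.2588, sin(75 deg) = 0.9659
  joint[1] = (0.0000, 0.0000) + 7.3 * (0.2588, 0.9659) = (0.0000 + 1.8894, 0.0000 + 7.0513) = (1.8894, 7.0513)
link 1: phi[1] = 75 + 55 = 130 deg
  cos(130 deg) = -0.6428, sin(130 deg) = 0.7660
  joint[2] = (1.8894, 7.0513) + 10.6 * (-0.6428, 0.7660) = (1.8894 + -6.8135, 7.0513 + 8.1201) = (-4.9242, 15.1713)
link 2: phi[2] = 75 + 55 + 165 = 295 deg
  cos(295 deg) = 0.4226, sin(295 deg) = -0.9063
  joint[3] = (-4.9242, 15.1713) + 9.2 * (0.4226, -0.9063) = (-4.9242 + 3.8881, 15.1713 + -8.3380) = (-1.0361, 6.8333)
End effector: (-1.0361, 6.8333)

Answer: -1.0361 6.8333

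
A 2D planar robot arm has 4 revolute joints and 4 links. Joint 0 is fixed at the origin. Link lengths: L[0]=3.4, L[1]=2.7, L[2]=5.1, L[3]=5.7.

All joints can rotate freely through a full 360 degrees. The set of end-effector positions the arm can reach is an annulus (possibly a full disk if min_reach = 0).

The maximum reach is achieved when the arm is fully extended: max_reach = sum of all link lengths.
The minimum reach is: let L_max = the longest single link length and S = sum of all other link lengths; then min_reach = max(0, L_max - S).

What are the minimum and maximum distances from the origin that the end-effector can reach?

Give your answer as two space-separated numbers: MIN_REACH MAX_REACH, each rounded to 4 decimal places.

Answer: 0.0000 16.9000

Derivation:
Link lengths: [3.4, 2.7, 5.1, 5.7]
max_reach = 3.4 + 2.7 + 5.1 + 5.7 = 16.9
L_max = max([3.4, 2.7, 5.1, 5.7]) = 5.7
S (sum of others) = 16.9 - 5.7 = 11.2
min_reach = max(0, 5.7 - 11.2) = max(0, -5.5) = 0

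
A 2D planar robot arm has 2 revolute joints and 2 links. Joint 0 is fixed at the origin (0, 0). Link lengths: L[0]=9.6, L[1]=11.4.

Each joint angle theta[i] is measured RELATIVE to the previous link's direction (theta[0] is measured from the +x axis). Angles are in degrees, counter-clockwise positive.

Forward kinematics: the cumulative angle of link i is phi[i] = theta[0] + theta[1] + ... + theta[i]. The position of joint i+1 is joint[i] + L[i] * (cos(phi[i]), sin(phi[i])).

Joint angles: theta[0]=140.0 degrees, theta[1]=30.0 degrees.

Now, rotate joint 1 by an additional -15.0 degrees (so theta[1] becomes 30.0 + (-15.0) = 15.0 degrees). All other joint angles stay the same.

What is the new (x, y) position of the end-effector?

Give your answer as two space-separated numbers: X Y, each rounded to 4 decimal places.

joint[0] = (0.0000, 0.0000)  (base)
link 0: phi[0] = 140 = 140 deg
  cos(140 deg) = -0.7660, sin(140 deg) = 0.6428
  joint[1] = (0.0000, 0.0000) + 9.6 * (-0.7660, 0.6428) = (0.0000 + -7.3540, 0.0000 + 6.1708) = (-7.3540, 6.1708)
link 1: phi[1] = 140 + 15 = 155 deg
  cos(155 deg) = -0.9063, sin(155 deg) = 0.4226
  joint[2] = (-7.3540, 6.1708) + 11.4 * (-0.9063, 0.4226) = (-7.3540 + -10.3319, 6.1708 + 4.8178) = (-17.6859, 10.9886)
End effector: (-17.6859, 10.9886)

Answer: -17.6859 10.9886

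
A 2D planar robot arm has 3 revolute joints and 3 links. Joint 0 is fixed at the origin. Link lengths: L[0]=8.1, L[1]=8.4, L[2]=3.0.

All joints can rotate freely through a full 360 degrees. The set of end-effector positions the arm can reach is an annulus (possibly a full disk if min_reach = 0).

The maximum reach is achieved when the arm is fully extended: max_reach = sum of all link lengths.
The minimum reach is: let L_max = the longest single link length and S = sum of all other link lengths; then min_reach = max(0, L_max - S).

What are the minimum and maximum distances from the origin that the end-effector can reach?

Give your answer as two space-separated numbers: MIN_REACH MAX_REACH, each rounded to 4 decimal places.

Link lengths: [8.1, 8.4, 3.0]
max_reach = 8.1 + 8.4 + 3 = 19.5
L_max = max([8.1, 8.4, 3.0]) = 8.4
S (sum of others) = 19.5 - 8.4 = 11.1
min_reach = max(0, 8.4 - 11.1) = max(0, -2.7) = 0

Answer: 0.0000 19.5000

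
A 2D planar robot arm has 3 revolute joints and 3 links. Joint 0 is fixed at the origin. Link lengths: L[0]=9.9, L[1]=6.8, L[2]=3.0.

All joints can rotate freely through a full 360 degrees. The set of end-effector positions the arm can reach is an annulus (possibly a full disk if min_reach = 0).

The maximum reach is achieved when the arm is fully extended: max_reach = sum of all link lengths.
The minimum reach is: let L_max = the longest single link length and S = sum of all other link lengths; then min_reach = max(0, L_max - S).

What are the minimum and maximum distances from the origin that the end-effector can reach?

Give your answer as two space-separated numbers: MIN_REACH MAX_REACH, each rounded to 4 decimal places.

Link lengths: [9.9, 6.8, 3.0]
max_reach = 9.9 + 6.8 + 3 = 19.7
L_max = max([9.9, 6.8, 3.0]) = 9.9
S (sum of others) = 19.7 - 9.9 = 9.8
min_reach = max(0, 9.9 - 9.8) = max(0, 0.1) = 0.1

Answer: 0.1000 19.7000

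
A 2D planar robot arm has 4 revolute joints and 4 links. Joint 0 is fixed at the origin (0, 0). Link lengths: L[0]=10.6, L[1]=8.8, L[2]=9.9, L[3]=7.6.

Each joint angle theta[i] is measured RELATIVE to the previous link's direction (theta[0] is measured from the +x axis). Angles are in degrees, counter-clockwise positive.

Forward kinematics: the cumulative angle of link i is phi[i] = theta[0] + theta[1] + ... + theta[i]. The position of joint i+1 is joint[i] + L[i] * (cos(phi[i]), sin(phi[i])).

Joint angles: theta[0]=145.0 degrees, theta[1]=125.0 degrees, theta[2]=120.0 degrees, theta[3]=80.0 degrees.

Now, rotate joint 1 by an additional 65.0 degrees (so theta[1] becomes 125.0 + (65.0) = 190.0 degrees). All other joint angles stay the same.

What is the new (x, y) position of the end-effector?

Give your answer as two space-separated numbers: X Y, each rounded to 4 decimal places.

joint[0] = (0.0000, 0.0000)  (base)
link 0: phi[0] = 145 = 145 deg
  cos(145 deg) = -0.8192, sin(145 deg) = 0.5736
  joint[1] = (0.0000, 0.0000) + 10.6 * (-0.8192, 0.5736) = (0.0000 + -8.6830, 0.0000 + 6.0799) = (-8.6830, 6.0799)
link 1: phi[1] = 145 + 190 = 335 deg
  cos(335 deg) = 0.9063, sin(335 deg) = -0.4226
  joint[2] = (-8.6830, 6.0799) + 8.8 * (0.9063, -0.4226) = (-8.6830 + 7.9755, 6.0799 + -3.7190) = (-0.7075, 2.3609)
link 2: phi[2] = 145 + 190 + 120 = 455 deg
  cos(455 deg) = -0.0872, sin(455 deg) = 0.9962
  joint[3] = (-0.7075, 2.3609) + 9.9 * (-0.0872, 0.9962) = (-0.7075 + -0.8628, 2.3609 + 9.8623) = (-1.5703, 12.2232)
link 3: phi[3] = 145 + 190 + 120 + 80 = 535 deg
  cos(535 deg) = -0.9962, sin(535 deg) = 0.0872
  joint[4] = (-1.5703, 12.2232) + 7.6 * (-0.9962, 0.0872) = (-1.5703 + -7.5711, 12.2232 + 0.6624) = (-9.1414, 12.8856)
End effector: (-9.1414, 12.8856)

Answer: -9.1414 12.8856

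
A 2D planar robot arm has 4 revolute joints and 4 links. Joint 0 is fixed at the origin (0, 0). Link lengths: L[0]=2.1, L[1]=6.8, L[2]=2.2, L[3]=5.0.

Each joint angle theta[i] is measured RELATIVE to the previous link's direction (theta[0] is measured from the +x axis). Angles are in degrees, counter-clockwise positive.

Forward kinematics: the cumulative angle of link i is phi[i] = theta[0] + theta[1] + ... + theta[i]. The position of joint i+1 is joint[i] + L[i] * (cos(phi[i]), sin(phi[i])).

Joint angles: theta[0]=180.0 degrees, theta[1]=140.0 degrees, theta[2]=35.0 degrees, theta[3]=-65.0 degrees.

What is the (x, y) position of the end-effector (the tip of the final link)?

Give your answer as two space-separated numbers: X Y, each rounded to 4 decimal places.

Answer: 7.0108 -9.2612

Derivation:
joint[0] = (0.0000, 0.0000)  (base)
link 0: phi[0] = 180 = 180 deg
  cos(180 deg) = -1.0000, sin(180 deg) = 0.0000
  joint[1] = (0.0000, 0.0000) + 2.1 * (-1.0000, 0.0000) = (0.0000 + -2.1000, 0.0000 + 0.0000) = (-2.1000, 0.0000)
link 1: phi[1] = 180 + 140 = 320 deg
  cos(320 deg) = 0.7660, sin(320 deg) = -0.6428
  joint[2] = (-2.1000, 0.0000) + 6.8 * (0.7660, -0.6428) = (-2.1000 + 5.2091, 0.0000 + -4.3710) = (3.1091, -4.3710)
link 2: phi[2] = 180 + 140 + 35 = 355 deg
  cos(355 deg) = 0.9962, sin(355 deg) = -0.0872
  joint[3] = (3.1091, -4.3710) + 2.2 * (0.9962, -0.0872) = (3.1091 + 2.1916, -4.3710 + -0.1917) = (5.3007, -4.5627)
link 3: phi[3] = 180 + 140 + 35 + -65 = 290 deg
  cos(290 deg) = 0.3420, sin(290 deg) = -0.9397
  joint[4] = (5.3007, -4.5627) + 5 * (0.3420, -0.9397) = (5.3007 + 1.7101, -4.5627 + -4.6985) = (7.0108, -9.2612)
End effector: (7.0108, -9.2612)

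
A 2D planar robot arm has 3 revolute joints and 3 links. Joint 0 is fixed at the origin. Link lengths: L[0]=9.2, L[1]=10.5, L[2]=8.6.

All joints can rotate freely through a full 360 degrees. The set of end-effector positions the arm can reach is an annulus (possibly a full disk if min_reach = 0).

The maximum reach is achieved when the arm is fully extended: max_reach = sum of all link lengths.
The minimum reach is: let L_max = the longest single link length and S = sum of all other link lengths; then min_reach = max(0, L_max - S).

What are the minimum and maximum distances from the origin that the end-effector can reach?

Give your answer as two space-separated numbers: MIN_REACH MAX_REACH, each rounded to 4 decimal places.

Answer: 0.0000 28.3000

Derivation:
Link lengths: [9.2, 10.5, 8.6]
max_reach = 9.2 + 10.5 + 8.6 = 28.3
L_max = max([9.2, 10.5, 8.6]) = 10.5
S (sum of others) = 28.3 - 10.5 = 17.8
min_reach = max(0, 10.5 - 17.8) = max(0, -7.3) = 0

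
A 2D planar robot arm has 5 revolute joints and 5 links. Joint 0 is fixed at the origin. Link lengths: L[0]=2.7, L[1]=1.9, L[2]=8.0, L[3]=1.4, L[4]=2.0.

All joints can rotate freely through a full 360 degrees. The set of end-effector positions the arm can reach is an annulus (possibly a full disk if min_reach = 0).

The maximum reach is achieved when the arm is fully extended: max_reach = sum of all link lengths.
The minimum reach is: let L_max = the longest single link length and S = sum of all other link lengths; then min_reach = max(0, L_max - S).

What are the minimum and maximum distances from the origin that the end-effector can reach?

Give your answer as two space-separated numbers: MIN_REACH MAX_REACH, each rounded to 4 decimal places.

Answer: 0.0000 16.0000

Derivation:
Link lengths: [2.7, 1.9, 8.0, 1.4, 2.0]
max_reach = 2.7 + 1.9 + 8 + 1.4 + 2 = 16
L_max = max([2.7, 1.9, 8.0, 1.4, 2.0]) = 8
S (sum of others) = 16 - 8 = 8
min_reach = max(0, 8 - 8) = max(0, 0) = 0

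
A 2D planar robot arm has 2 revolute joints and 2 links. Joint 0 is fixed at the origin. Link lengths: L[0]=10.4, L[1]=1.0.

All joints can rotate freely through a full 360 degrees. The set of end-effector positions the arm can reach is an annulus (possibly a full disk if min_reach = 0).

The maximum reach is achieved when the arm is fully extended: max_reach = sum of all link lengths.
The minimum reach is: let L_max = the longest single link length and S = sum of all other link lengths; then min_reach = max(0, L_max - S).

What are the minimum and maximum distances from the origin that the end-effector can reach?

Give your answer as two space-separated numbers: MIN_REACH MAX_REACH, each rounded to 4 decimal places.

Link lengths: [10.4, 1.0]
max_reach = 10.4 + 1 = 11.4
L_max = max([10.4, 1.0]) = 10.4
S (sum of others) = 11.4 - 10.4 = 1
min_reach = max(0, 10.4 - 1) = max(0, 9.4) = 9.4

Answer: 9.4000 11.4000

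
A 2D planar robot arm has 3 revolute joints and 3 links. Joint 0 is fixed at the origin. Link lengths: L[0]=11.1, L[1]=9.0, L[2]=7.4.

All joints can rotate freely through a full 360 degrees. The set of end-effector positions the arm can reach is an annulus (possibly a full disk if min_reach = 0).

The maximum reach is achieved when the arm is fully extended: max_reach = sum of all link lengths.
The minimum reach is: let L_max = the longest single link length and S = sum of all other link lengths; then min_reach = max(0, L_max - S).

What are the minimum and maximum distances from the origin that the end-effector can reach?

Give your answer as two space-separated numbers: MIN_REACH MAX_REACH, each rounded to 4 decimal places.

Link lengths: [11.1, 9.0, 7.4]
max_reach = 11.1 + 9 + 7.4 = 27.5
L_max = max([11.1, 9.0, 7.4]) = 11.1
S (sum of others) = 27.5 - 11.1 = 16.4
min_reach = max(0, 11.1 - 16.4) = max(0, -5.3) = 0

Answer: 0.0000 27.5000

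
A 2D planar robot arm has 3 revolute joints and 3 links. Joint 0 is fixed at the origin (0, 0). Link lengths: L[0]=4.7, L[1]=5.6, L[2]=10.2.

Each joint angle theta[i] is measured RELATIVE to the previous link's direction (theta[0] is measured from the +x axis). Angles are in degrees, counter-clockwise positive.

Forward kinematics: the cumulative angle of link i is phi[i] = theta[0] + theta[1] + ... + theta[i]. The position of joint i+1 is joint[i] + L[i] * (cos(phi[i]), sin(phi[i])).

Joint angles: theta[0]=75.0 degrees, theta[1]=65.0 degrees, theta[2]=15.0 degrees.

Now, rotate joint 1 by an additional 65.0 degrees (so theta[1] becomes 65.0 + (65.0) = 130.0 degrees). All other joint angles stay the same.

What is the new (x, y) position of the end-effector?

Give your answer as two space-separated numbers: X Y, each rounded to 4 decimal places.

Answer: -11.6725 -4.3832

Derivation:
joint[0] = (0.0000, 0.0000)  (base)
link 0: phi[0] = 75 = 75 deg
  cos(75 deg) = 0.2588, sin(75 deg) = 0.9659
  joint[1] = (0.0000, 0.0000) + 4.7 * (0.2588, 0.9659) = (0.0000 + 1.2164, 0.0000 + 4.5399) = (1.2164, 4.5399)
link 1: phi[1] = 75 + 130 = 205 deg
  cos(205 deg) = -0.9063, sin(205 deg) = -0.4226
  joint[2] = (1.2164, 4.5399) + 5.6 * (-0.9063, -0.4226) = (1.2164 + -5.0753, 4.5399 + -2.3667) = (-3.8589, 2.1732)
link 2: phi[2] = 75 + 130 + 15 = 220 deg
  cos(220 deg) = -0.7660, sin(220 deg) = -0.6428
  joint[3] = (-3.8589, 2.1732) + 10.2 * (-0.7660, -0.6428) = (-3.8589 + -7.8137, 2.1732 + -6.5564) = (-11.6725, -4.3832)
End effector: (-11.6725, -4.3832)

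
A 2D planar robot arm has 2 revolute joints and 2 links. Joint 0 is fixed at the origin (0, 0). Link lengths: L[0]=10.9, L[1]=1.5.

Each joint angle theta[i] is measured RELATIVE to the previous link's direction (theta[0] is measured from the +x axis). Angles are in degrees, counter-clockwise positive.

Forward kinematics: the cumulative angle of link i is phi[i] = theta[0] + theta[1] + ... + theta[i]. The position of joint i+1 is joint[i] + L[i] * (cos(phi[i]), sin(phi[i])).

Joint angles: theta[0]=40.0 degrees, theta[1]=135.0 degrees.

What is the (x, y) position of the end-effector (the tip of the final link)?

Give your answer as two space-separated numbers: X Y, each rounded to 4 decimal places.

joint[0] = (0.0000, 0.0000)  (base)
link 0: phi[0] = 40 = 40 deg
  cos(40 deg) = 0.7660, sin(40 deg) = 0.6428
  joint[1] = (0.0000, 0.0000) + 10.9 * (0.7660, 0.6428) = (0.0000 + 8.3499, 0.0000 + 7.0064) = (8.3499, 7.0064)
link 1: phi[1] = 40 + 135 = 175 deg
  cos(175 deg) = -0.9962, sin(175 deg) = 0.0872
  joint[2] = (8.3499, 7.0064) + 1.5 * (-0.9962, 0.0872) = (8.3499 + -1.4943, 7.0064 + 0.1307) = (6.8556, 7.1371)
End effector: (6.8556, 7.1371)

Answer: 6.8556 7.1371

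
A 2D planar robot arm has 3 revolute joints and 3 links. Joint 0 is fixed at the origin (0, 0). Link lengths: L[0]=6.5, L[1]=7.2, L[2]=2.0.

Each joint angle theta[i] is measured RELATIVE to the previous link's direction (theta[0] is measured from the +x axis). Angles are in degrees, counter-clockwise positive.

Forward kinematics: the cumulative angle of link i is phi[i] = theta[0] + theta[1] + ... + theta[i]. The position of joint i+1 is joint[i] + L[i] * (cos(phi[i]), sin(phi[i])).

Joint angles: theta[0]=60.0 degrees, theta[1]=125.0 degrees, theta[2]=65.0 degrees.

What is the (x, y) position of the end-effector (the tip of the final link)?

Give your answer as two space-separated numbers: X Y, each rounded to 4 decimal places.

Answer: -4.6066 3.1223

Derivation:
joint[0] = (0.0000, 0.0000)  (base)
link 0: phi[0] = 60 = 60 deg
  cos(60 deg) = 0.5000, sin(60 deg) = 0.8660
  joint[1] = (0.0000, 0.0000) + 6.5 * (0.5000, 0.8660) = (0.0000 + 3.2500, 0.0000 + 5.6292) = (3.2500, 5.6292)
link 1: phi[1] = 60 + 125 = 185 deg
  cos(185 deg) = -0.9962, sin(185 deg) = -0.0872
  joint[2] = (3.2500, 5.6292) + 7.2 * (-0.9962, -0.0872) = (3.2500 + -7.1726, 5.6292 + -0.6275) = (-3.9226, 5.0016)
link 2: phi[2] = 60 + 125 + 65 = 250 deg
  cos(250 deg) = -0.3420, sin(250 deg) = -0.9397
  joint[3] = (-3.9226, 5.0016) + 2 * (-0.3420, -0.9397) = (-3.9226 + -0.6840, 5.0016 + -1.8794) = (-4.6066, 3.1223)
End effector: (-4.6066, 3.1223)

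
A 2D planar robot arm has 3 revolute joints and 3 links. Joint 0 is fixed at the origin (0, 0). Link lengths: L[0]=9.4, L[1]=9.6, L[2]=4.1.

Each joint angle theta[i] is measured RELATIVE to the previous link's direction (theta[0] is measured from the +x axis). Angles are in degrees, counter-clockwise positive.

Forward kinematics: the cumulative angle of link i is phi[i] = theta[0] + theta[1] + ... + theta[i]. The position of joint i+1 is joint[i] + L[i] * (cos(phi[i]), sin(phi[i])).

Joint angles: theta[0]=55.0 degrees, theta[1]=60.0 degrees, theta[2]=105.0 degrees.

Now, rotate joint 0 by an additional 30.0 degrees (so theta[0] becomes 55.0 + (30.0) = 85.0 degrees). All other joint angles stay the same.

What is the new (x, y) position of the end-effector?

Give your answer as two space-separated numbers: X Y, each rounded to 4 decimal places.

Answer: -8.4469 11.0178

Derivation:
joint[0] = (0.0000, 0.0000)  (base)
link 0: phi[0] = 85 = 85 deg
  cos(85 deg) = 0.0872, sin(85 deg) = 0.9962
  joint[1] = (0.0000, 0.0000) + 9.4 * (0.0872, 0.9962) = (0.0000 + 0.8193, 0.0000 + 9.3642) = (0.8193, 9.3642)
link 1: phi[1] = 85 + 60 = 145 deg
  cos(145 deg) = -0.8192, sin(145 deg) = 0.5736
  joint[2] = (0.8193, 9.3642) + 9.6 * (-0.8192, 0.5736) = (0.8193 + -7.8639, 9.3642 + 5.5063) = (-7.0446, 14.8706)
link 2: phi[2] = 85 + 60 + 105 = 250 deg
  cos(250 deg) = -0.3420, sin(250 deg) = -0.9397
  joint[3] = (-7.0446, 14.8706) + 4.1 * (-0.3420, -0.9397) = (-7.0446 + -1.4023, 14.8706 + -3.8527) = (-8.4469, 11.0178)
End effector: (-8.4469, 11.0178)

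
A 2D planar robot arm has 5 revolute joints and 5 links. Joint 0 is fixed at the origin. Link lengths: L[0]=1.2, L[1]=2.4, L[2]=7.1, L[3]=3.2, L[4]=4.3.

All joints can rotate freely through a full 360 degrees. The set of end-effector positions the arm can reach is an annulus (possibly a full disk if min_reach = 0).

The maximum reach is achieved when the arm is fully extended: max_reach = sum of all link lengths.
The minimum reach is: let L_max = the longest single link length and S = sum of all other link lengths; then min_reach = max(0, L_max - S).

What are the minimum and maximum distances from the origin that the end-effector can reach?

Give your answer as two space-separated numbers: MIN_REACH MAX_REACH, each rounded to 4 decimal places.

Link lengths: [1.2, 2.4, 7.1, 3.2, 4.3]
max_reach = 1.2 + 2.4 + 7.1 + 3.2 + 4.3 = 18.2
L_max = max([1.2, 2.4, 7.1, 3.2, 4.3]) = 7.1
S (sum of others) = 18.2 - 7.1 = 11.1
min_reach = max(0, 7.1 - 11.1) = max(0, -4) = 0

Answer: 0.0000 18.2000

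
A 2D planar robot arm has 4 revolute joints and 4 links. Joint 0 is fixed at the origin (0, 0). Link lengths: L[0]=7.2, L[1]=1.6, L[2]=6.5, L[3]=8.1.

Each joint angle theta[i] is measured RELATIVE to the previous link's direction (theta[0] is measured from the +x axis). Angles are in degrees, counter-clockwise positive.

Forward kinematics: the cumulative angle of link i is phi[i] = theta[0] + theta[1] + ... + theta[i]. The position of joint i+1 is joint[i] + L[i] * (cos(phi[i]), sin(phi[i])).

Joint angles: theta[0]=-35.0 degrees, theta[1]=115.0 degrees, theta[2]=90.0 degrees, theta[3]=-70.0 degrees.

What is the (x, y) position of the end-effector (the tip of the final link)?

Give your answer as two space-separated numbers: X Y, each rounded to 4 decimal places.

Answer: -1.6321 6.5516

Derivation:
joint[0] = (0.0000, 0.0000)  (base)
link 0: phi[0] = -35 = -35 deg
  cos(-35 deg) = 0.8192, sin(-35 deg) = -0.5736
  joint[1] = (0.0000, 0.0000) + 7.2 * (0.8192, -0.5736) = (0.0000 + 5.8979, 0.0000 + -4.1298) = (5.8979, -4.1298)
link 1: phi[1] = -35 + 115 = 80 deg
  cos(80 deg) = 0.1736, sin(80 deg) = 0.9848
  joint[2] = (5.8979, -4.1298) + 1.6 * (0.1736, 0.9848) = (5.8979 + 0.2778, -4.1298 + 1.5757) = (6.1757, -2.5541)
link 2: phi[2] = -35 + 115 + 90 = 170 deg
  cos(170 deg) = -0.9848, sin(170 deg) = 0.1736
  joint[3] = (6.1757, -2.5541) + 6.5 * (-0.9848, 0.1736) = (6.1757 + -6.4013, -2.5541 + 1.1287) = (-0.2255, -1.4253)
link 3: phi[3] = -35 + 115 + 90 + -70 = 100 deg
  cos(100 deg) = -0.1736, sin(100 deg) = 0.9848
  joint[4] = (-0.2255, -1.4253) + 8.1 * (-0.1736, 0.9848) = (-0.2255 + -1.4066, -1.4253 + 7.9769) = (-1.6321, 6.5516)
End effector: (-1.6321, 6.5516)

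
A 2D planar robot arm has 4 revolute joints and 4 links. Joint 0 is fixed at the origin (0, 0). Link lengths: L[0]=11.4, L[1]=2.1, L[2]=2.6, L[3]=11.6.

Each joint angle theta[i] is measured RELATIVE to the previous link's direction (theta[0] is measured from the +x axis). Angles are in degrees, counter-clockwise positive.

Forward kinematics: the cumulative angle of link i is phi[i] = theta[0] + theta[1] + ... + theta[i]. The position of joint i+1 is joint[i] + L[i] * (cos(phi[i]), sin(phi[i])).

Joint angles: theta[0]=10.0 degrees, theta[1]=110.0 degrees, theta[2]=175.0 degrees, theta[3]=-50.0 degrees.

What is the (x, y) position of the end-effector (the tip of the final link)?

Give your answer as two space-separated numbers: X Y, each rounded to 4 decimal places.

Answer: 6.3732 -9.0713

Derivation:
joint[0] = (0.0000, 0.0000)  (base)
link 0: phi[0] = 10 = 10 deg
  cos(10 deg) = 0.9848, sin(10 deg) = 0.1736
  joint[1] = (0.0000, 0.0000) + 11.4 * (0.9848, 0.1736) = (0.0000 + 11.2268, 0.0000 + 1.9796) = (11.2268, 1.9796)
link 1: phi[1] = 10 + 110 = 120 deg
  cos(120 deg) = -0.5000, sin(120 deg) = 0.8660
  joint[2] = (11.2268, 1.9796) + 2.1 * (-0.5000, 0.8660) = (11.2268 + -1.0500, 1.9796 + 1.8187) = (10.1768, 3.7982)
link 2: phi[2] = 10 + 110 + 175 = 295 deg
  cos(295 deg) = 0.4226, sin(295 deg) = -0.9063
  joint[3] = (10.1768, 3.7982) + 2.6 * (0.4226, -0.9063) = (10.1768 + 1.0988, 3.7982 + -2.3564) = (11.2756, 1.4418)
link 3: phi[3] = 10 + 110 + 175 + -50 = 245 deg
  cos(245 deg) = -0.4226, sin(245 deg) = -0.9063
  joint[4] = (11.2756, 1.4418) + 11.6 * (-0.4226, -0.9063) = (11.2756 + -4.9024, 1.4418 + -10.5132) = (6.3732, -9.0713)
End effector: (6.3732, -9.0713)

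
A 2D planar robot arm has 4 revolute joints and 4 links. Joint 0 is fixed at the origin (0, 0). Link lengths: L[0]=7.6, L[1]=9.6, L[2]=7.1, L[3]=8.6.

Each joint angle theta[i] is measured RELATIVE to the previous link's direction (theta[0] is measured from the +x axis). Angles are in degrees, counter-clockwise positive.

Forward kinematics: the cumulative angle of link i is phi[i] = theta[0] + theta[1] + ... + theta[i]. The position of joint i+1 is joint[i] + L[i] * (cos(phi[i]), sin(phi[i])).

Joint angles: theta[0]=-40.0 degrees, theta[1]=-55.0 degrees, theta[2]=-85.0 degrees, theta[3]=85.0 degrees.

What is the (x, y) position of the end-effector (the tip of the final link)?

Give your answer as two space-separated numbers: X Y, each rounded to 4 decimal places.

joint[0] = (0.0000, 0.0000)  (base)
link 0: phi[0] = -40 = -40 deg
  cos(-40 deg) = 0.7660, sin(-40 deg) = -0.6428
  joint[1] = (0.0000, 0.0000) + 7.6 * (0.7660, -0.6428) = (0.0000 + 5.8219, 0.0000 + -4.8852) = (5.8219, -4.8852)
link 1: phi[1] = -40 + -55 = -95 deg
  cos(-95 deg) = -0.0872, sin(-95 deg) = -0.9962
  joint[2] = (5.8219, -4.8852) + 9.6 * (-0.0872, -0.9962) = (5.8219 + -0.8367, -4.8852 + -9.5635) = (4.9852, -14.4487)
link 2: phi[2] = -40 + -55 + -85 = -180 deg
  cos(-180 deg) = -1.0000, sin(-180 deg) = -0.0000
  joint[3] = (4.9852, -14.4487) + 7.1 * (-1.0000, -0.0000) = (4.9852 + -7.1000, -14.4487 + -0.0000) = (-2.1148, -14.4487)
link 3: phi[3] = -40 + -55 + -85 + 85 = -95 deg
  cos(-95 deg) = -0.0872, sin(-95 deg) = -0.9962
  joint[4] = (-2.1148, -14.4487) + 8.6 * (-0.0872, -0.9962) = (-2.1148 + -0.7495, -14.4487 + -8.5673) = (-2.8643, -23.0159)
End effector: (-2.8643, -23.0159)

Answer: -2.8643 -23.0159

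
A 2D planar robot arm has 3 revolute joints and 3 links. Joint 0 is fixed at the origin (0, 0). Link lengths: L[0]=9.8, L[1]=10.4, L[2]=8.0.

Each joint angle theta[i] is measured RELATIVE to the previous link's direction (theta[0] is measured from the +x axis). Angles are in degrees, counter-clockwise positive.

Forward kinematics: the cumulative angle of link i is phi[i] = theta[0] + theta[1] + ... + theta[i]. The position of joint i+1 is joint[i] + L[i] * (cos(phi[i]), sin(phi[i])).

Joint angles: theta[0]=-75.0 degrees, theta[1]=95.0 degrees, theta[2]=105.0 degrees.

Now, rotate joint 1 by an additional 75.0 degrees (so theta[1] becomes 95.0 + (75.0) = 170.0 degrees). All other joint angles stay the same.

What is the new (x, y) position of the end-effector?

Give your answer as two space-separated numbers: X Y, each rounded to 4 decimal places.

joint[0] = (0.0000, 0.0000)  (base)
link 0: phi[0] = -75 = -75 deg
  cos(-75 deg) = 0.2588, sin(-75 deg) = -0.9659
  joint[1] = (0.0000, 0.0000) + 9.8 * (0.2588, -0.9659) = (0.0000 + 2.5364, 0.0000 + -9.4661) = (2.5364, -9.4661)
link 1: phi[1] = -75 + 170 = 95 deg
  cos(95 deg) = -0.0872, sin(95 deg) = 0.9962
  joint[2] = (2.5364, -9.4661) + 10.4 * (-0.0872, 0.9962) = (2.5364 + -0.9064, -9.4661 + 10.3604) = (1.6300, 0.8944)
link 2: phi[2] = -75 + 170 + 105 = 200 deg
  cos(200 deg) = -0.9397, sin(200 deg) = -0.3420
  joint[3] = (1.6300, 0.8944) + 8 * (-0.9397, -0.3420) = (1.6300 + -7.5175, 0.8944 + -2.7362) = (-5.8875, -1.8418)
End effector: (-5.8875, -1.8418)

Answer: -5.8875 -1.8418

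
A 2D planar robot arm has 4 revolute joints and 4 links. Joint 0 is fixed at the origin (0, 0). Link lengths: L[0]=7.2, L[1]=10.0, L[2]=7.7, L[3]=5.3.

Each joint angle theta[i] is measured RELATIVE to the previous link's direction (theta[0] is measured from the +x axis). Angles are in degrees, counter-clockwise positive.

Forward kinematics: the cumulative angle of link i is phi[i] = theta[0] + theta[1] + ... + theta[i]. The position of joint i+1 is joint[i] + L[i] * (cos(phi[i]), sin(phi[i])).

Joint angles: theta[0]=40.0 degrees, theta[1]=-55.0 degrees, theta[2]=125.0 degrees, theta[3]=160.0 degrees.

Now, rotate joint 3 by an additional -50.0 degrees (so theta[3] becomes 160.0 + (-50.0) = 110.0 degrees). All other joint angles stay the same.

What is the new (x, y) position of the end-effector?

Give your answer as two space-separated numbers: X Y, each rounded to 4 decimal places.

joint[0] = (0.0000, 0.0000)  (base)
link 0: phi[0] = 40 = 40 deg
  cos(40 deg) = 0.7660, sin(40 deg) = 0.6428
  joint[1] = (0.0000, 0.0000) + 7.2 * (0.7660, 0.6428) = (0.0000 + 5.5155, 0.0000 + 4.6281) = (5.5155, 4.6281)
link 1: phi[1] = 40 + -55 = -15 deg
  cos(-15 deg) = 0.9659, sin(-15 deg) = -0.2588
  joint[2] = (5.5155, 4.6281) + 10 * (0.9659, -0.2588) = (5.5155 + 9.6593, 4.6281 + -2.5882) = (15.1748, 2.0399)
link 2: phi[2] = 40 + -55 + 125 = 110 deg
  cos(110 deg) = -0.3420, sin(110 deg) = 0.9397
  joint[3] = (15.1748, 2.0399) + 7.7 * (-0.3420, 0.9397) = (15.1748 + -2.6336, 2.0399 + 7.2356) = (12.5412, 9.2755)
link 3: phi[3] = 40 + -55 + 125 + 110 = 220 deg
  cos(220 deg) = -0.7660, sin(220 deg) = -0.6428
  joint[4] = (12.5412, 9.2755) + 5.3 * (-0.7660, -0.6428) = (12.5412 + -4.0600, 9.2755 + -3.4068) = (8.4812, 5.8687)
End effector: (8.4812, 5.8687)

Answer: 8.4812 5.8687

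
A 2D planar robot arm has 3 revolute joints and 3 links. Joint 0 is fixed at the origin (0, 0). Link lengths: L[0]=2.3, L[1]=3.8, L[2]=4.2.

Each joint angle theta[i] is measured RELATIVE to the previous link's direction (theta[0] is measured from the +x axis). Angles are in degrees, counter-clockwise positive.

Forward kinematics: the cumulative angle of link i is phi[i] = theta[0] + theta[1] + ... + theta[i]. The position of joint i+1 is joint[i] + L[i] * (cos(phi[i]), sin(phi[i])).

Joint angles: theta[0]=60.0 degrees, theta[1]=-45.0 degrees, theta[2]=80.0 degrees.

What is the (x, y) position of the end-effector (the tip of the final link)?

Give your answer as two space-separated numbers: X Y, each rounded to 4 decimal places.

Answer: 4.4545 7.1594

Derivation:
joint[0] = (0.0000, 0.0000)  (base)
link 0: phi[0] = 60 = 60 deg
  cos(60 deg) = 0.5000, sin(60 deg) = 0.8660
  joint[1] = (0.0000, 0.0000) + 2.3 * (0.5000, 0.8660) = (0.0000 + 1.1500, 0.0000 + 1.9919) = (1.1500, 1.9919)
link 1: phi[1] = 60 + -45 = 15 deg
  cos(15 deg) = 0.9659, sin(15 deg) = 0.2588
  joint[2] = (1.1500, 1.9919) + 3.8 * (0.9659, 0.2588) = (1.1500 + 3.6705, 1.9919 + 0.9835) = (4.8205, 2.9754)
link 2: phi[2] = 60 + -45 + 80 = 95 deg
  cos(95 deg) = -0.0872, sin(95 deg) = 0.9962
  joint[3] = (4.8205, 2.9754) + 4.2 * (-0.0872, 0.9962) = (4.8205 + -0.3661, 2.9754 + 4.1840) = (4.4545, 7.1594)
End effector: (4.4545, 7.1594)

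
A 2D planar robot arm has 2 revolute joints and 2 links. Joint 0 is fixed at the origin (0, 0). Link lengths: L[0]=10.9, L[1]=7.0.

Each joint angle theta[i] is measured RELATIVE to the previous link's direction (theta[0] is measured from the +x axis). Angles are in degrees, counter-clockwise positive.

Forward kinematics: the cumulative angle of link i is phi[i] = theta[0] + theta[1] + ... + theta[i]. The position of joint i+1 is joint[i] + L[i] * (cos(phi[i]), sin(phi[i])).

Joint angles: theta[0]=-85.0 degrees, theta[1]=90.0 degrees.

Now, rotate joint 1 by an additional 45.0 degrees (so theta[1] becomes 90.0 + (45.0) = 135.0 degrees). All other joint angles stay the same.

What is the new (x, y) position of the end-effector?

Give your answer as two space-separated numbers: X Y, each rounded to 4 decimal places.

joint[0] = (0.0000, 0.0000)  (base)
link 0: phi[0] = -85 = -85 deg
  cos(-85 deg) = 0.0872, sin(-85 deg) = -0.9962
  joint[1] = (0.0000, 0.0000) + 10.9 * (0.0872, -0.9962) = (0.0000 + 0.9500, 0.0000 + -10.8585) = (0.9500, -10.8585)
link 1: phi[1] = -85 + 135 = 50 deg
  cos(50 deg) = 0.6428, sin(50 deg) = 0.7660
  joint[2] = (0.9500, -10.8585) + 7 * (0.6428, 0.7660) = (0.9500 + 4.4995, -10.8585 + 5.3623) = (5.4495, -5.4962)
End effector: (5.4495, -5.4962)

Answer: 5.4495 -5.4962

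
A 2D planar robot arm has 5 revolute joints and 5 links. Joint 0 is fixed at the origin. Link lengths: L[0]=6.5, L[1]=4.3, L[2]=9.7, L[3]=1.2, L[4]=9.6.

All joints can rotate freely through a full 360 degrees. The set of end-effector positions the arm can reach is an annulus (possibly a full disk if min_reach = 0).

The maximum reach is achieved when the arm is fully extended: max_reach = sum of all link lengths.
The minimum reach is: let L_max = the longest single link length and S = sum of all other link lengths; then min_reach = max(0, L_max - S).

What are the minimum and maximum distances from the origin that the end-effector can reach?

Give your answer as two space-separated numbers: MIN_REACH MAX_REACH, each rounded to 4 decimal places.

Answer: 0.0000 31.3000

Derivation:
Link lengths: [6.5, 4.3, 9.7, 1.2, 9.6]
max_reach = 6.5 + 4.3 + 9.7 + 1.2 + 9.6 = 31.3
L_max = max([6.5, 4.3, 9.7, 1.2, 9.6]) = 9.7
S (sum of others) = 31.3 - 9.7 = 21.6
min_reach = max(0, 9.7 - 21.6) = max(0, -11.9) = 0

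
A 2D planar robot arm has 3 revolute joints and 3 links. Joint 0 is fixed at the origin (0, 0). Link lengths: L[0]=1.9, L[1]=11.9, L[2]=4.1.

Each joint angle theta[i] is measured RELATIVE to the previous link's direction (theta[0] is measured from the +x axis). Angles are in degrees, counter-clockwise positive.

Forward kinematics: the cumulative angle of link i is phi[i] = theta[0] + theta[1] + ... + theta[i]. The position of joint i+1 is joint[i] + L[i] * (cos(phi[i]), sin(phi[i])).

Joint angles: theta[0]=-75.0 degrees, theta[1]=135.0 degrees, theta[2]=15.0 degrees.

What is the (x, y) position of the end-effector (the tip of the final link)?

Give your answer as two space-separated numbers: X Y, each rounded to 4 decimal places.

joint[0] = (0.0000, 0.0000)  (base)
link 0: phi[0] = -75 = -75 deg
  cos(-75 deg) = 0.2588, sin(-75 deg) = -0.9659
  joint[1] = (0.0000, 0.0000) + 1.9 * (0.2588, -0.9659) = (0.0000 + 0.4918, 0.0000 + -1.8353) = (0.4918, -1.8353)
link 1: phi[1] = -75 + 135 = 60 deg
  cos(60 deg) = 0.5000, sin(60 deg) = 0.8660
  joint[2] = (0.4918, -1.8353) + 11.9 * (0.5000, 0.8660) = (0.4918 + 5.9500, -1.8353 + 10.3057) = (6.4418, 8.4704)
link 2: phi[2] = -75 + 135 + 15 = 75 deg
  cos(75 deg) = 0.2588, sin(75 deg) = 0.9659
  joint[3] = (6.4418, 8.4704) + 4.1 * (0.2588, 0.9659) = (6.4418 + 1.0612, 8.4704 + 3.9603) = (7.5029, 12.4307)
End effector: (7.5029, 12.4307)

Answer: 7.5029 12.4307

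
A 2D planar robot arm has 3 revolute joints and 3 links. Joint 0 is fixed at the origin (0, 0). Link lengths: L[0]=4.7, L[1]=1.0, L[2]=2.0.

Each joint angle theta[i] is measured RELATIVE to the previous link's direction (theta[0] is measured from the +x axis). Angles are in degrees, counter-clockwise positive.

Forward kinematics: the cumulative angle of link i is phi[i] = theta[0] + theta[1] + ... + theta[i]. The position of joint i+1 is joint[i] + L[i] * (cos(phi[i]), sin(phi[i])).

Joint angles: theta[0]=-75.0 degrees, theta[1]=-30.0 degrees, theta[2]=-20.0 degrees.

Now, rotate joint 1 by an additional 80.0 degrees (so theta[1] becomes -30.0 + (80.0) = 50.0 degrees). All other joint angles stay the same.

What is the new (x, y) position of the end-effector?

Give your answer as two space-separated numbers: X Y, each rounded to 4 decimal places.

Answer: 3.5370 -6.3767

Derivation:
joint[0] = (0.0000, 0.0000)  (base)
link 0: phi[0] = -75 = -75 deg
  cos(-75 deg) = 0.2588, sin(-75 deg) = -0.9659
  joint[1] = (0.0000, 0.0000) + 4.7 * (0.2588, -0.9659) = (0.0000 + 1.2164, 0.0000 + -4.5399) = (1.2164, -4.5399)
link 1: phi[1] = -75 + 50 = -25 deg
  cos(-25 deg) = 0.9063, sin(-25 deg) = -0.4226
  joint[2] = (1.2164, -4.5399) + 1 * (0.9063, -0.4226) = (1.2164 + 0.9063, -4.5399 + -0.4226) = (2.1228, -4.9625)
link 2: phi[2] = -75 + 50 + -20 = -45 deg
  cos(-45 deg) = 0.7071, sin(-45 deg) = -0.7071
  joint[3] = (2.1228, -4.9625) + 2 * (0.7071, -0.7071) = (2.1228 + 1.4142, -4.9625 + -1.4142) = (3.5370, -6.3767)
End effector: (3.5370, -6.3767)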